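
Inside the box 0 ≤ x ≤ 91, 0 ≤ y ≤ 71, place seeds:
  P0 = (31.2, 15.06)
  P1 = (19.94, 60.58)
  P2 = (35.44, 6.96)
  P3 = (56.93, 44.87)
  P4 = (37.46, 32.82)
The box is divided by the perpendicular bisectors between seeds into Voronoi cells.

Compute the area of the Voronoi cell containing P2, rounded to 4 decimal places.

Area of P2's cell: 844.1891

1. box [0,91]×[0,71]: [(0, 0) (91, 0) (91, 71) (0, 71)]
2. ⊥bis P2·P0 via (33.32,11.01): [(12.2867, 0) (91, 0) (91, 41.203)]  |A|=1621.6106
3. ⊥bis P2·P1 via (27.69,33.77): [(12.2867, 0) (91, 0) (91, 41.203)]  |A|=1621.6106
4. ⊥bis P2·P3 via (46.185,25.915): [(53.6788, 21.667) (12.2867, 0) (91, 0) (91, 0.5108)]  |A|=862.2703
5. ⊥bis P2·P4 via (36.45,19.89): [(60.0681, 18.0451) (48.4878, 18.9497) (12.2867, 0) (91, 0) (91, 0.5108)]  |A|=844.1891
6. canonical 5-gon: [(60.0681, 18.0451) (48.4878, 18.9497) (12.2867, 0) (91, 0) (91, 0.5108)]
7. shoelace: 844.1891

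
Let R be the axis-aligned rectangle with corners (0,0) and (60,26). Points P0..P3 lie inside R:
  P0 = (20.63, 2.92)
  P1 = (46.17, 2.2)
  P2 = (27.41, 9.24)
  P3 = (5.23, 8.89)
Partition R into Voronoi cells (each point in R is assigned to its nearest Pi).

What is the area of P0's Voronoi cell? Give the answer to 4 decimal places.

Area of P0's cell: 137.4337

1. box [0,60]×[0,26]: [(0, 0) (60, 0) (60, 26) (0, 26)]
2. ⊥bis P0·P1 via (33.4,2.56): [(0, 0) (33.3278, 0) (34.0608, 26) (0, 26)]  |A|=876.0522
3. ⊥bis P0·P2 via (24.02,6.08): [(0, 0) (29.6875, 0) (5.4515, 26) (0, 26)]  |A|=456.807
4. ⊥bis P0·P3 via (12.93,5.905): [(10.6409, 0) (29.6875, 0) (16.2353, 14.4313)]  |A|=137.4337
5. canonical 3-gon: [(10.6409, 0) (29.6875, 0) (16.2353, 14.4313)]
6. shoelace: 137.4337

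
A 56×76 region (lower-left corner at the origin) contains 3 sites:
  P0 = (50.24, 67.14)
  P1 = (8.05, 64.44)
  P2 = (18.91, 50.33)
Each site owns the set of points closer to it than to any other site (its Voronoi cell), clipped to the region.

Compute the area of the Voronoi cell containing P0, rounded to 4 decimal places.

1. box [0,56]×[0,76]: [(0, 0) (56, 0) (56, 76) (0, 76)]
2. ⊥bis P0·P1 via (29.145,65.79): [(33.3553, 0) (56, 0) (56, 76) (28.4916, 76)]  |A|=1905.8174
3. ⊥bis P0·P2 via (34.575,58.735): [(28.9223, 69.2704) (56, 18.8037) (56, 76) (28.4916, 76)]  |A|=866.9334
4. canonical 4-gon: [(28.9223, 69.2704) (56, 18.8037) (56, 76) (28.4916, 76)]
5. shoelace: 866.9334

Area of P0's cell: 866.9334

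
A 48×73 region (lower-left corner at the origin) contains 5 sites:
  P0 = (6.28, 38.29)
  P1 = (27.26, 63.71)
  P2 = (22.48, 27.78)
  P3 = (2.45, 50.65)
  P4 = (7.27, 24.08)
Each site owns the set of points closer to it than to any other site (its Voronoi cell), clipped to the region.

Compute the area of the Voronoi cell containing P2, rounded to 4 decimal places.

1. box [0,48]×[0,73]: [(0, 0) (48, 0) (48, 73) (0, 73)]
2. ⊥bis P2·P0 via (14.38,33.035): [(0, 10.8698) (0, 0) (48, 0) (48, 73) (40.3079, 73)]  |A|=2251.8312
3. ⊥bis P2·P1 via (24.87,45.745): [(22.8041, 46.0198) (0, 10.8698) (0, 0) (48, 0) (48, 42.6679)]  |A|=1765.9418
4. ⊥bis P2·P3 via (12.465,39.215): [(22.8041, 46.0198) (0, 10.8698) (0, 0) (48, 0) (48, 42.6679)]  |A|=1765.9418
5. ⊥bis P2·P4 via (14.875,25.93): [(22.8041, 46.0198) (13.483, 31.6523) (21.1828, 0) (48, 0) (48, 42.6679)]  |A|=1357.4211
6. canonical 5-gon: [(22.8041, 46.0198) (13.483, 31.6523) (21.1828, 0) (48, 0) (48, 42.6679)]
7. shoelace: 1357.4211

Area of P2's cell: 1357.4211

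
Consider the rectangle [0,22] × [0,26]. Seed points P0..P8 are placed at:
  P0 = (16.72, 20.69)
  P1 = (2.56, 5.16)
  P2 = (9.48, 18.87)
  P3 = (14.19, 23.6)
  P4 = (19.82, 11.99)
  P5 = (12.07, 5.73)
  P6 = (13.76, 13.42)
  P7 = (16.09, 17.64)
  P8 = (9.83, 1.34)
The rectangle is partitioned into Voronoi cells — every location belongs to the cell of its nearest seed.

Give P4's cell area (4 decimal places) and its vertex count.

Area of P4's cell: 60.1644 (4 vertices)

1. box [0,22]×[0,26]: [(0, 0) (22, 0) (22, 26) (0, 26)]
2. ⊥bis P4·P0 via (18.27,16.34): [(0, 9.83) (0, 0) (22, 0) (22, 17.6691)]  |A|=302.4899
3. ⊥bis P4·P1 via (11.19,8.575): [(9.3719, 13.1694) (14.5832, 0) (22, 0) (22, 17.6691)]  |A|=160.4005
4. ⊥bis P4·P2 via (14.65,15.43): [(14.3187, 14.9321) (10.7793, 9.6128) (14.5832, 0) (22, 0) (22, 17.6691)]  |A|=150.3631
5. ⊥bis P4·P3 via (17.005,17.795): [(14.3187, 14.9321) (10.7793, 9.6128) (14.5832, 0) (22, 0) (22, 17.6691)]  |A|=150.3631
6. ⊥bis P4·P5 via (15.945,8.86): [(14.3187, 14.9321) (12.8379, 12.7066) (22, 1.3638) (22, 17.6691)]  |A|=81.2159
7. ⊥bis P4·P6 via (16.79,12.705): [(17.5906, 16.0979) (15.8968, 8.9197) (22, 1.3638) (22, 17.6691)]  |A|=64.2525
8. ⊥bis P4·P7 via (17.955,14.815): [(17.1648, 14.2933) (15.8968, 8.9197) (22, 1.3638) (22, 17.4854)]  |A|=60.1644
9. ⊥bis P4·P8 via (14.825,6.665): [(17.1648, 14.2933) (15.8968, 8.9197) (22, 1.3638) (22, 17.4854)]  |A|=60.1644
10. canonical 4-gon: [(17.1648, 14.2933) (15.8968, 8.9197) (22, 1.3638) (22, 17.4854)]
11. shoelace: 60.1644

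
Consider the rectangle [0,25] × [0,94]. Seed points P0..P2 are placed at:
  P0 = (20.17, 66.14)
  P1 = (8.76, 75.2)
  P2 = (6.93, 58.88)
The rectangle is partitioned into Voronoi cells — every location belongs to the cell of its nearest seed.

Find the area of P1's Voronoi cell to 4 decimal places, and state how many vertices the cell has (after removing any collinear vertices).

Area of P1's cell: 557.9081 (5 vertices)

1. box [0,25]×[0,94]: [(0, 0) (25, 0) (25, 94) (0, 94)]
2. ⊥bis P1·P0 via (14.465,70.67): [(0, 52.453) (25, 83.9376) (25, 94) (0, 94)]  |A|=645.1171
3. ⊥bis P1·P2 via (7.845,67.04): [(0, 67.9197) (11.2771, 66.6552) (25, 83.9376) (25, 94) (0, 94)]  |A|=557.9081
4. canonical 5-gon: [(0, 67.9197) (11.2771, 66.6552) (25, 83.9376) (25, 94) (0, 94)]
5. shoelace: 557.9081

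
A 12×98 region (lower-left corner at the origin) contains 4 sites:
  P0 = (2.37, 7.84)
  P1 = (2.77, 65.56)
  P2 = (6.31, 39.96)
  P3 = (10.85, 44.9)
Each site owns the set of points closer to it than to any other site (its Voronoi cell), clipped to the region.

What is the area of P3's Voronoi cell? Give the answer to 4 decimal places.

Area of P3's cell: 121.3454

1. box [0,12]×[0,98]: [(0, 0) (12, 0) (12, 98) (0, 98)]
2. ⊥bis P3·P0 via (6.61,26.37): [(0, 27.8825) (12, 25.1367) (12, 98) (0, 98)]  |A|=857.8851
3. ⊥bis P3·P1 via (6.81,55.23): [(0, 52.5667) (0, 27.8825) (12, 25.1367) (12, 57.2598)]  |A|=340.8436
4. ⊥bis P3·P2 via (8.58,42.43): [(0, 52.5667) (0, 50.3153) (12, 39.2869) (12, 57.2598)]  |A|=121.3454
5. canonical 4-gon: [(0, 52.5667) (0, 50.3153) (12, 39.2869) (12, 57.2598)]
6. shoelace: 121.3454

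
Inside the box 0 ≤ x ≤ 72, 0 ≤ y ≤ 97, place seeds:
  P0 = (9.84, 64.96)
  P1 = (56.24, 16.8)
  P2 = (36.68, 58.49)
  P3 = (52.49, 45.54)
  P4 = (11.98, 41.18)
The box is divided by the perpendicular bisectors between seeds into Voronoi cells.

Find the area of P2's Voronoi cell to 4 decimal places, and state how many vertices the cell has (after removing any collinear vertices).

1. box [0,72]×[0,97]: [(0, 0) (72, 0) (72, 97) (0, 97)]
2. ⊥bis P2·P0 via (23.26,61.725): [(8.3807, 0) (72, 0) (72, 97) (31.7633, 97)]  |A|=5037.0154
3. ⊥bis P2·P1 via (46.46,37.645): [(13.7566, 22.3013) (72, 49.6278) (72, 97) (31.7633, 97)]  |A|=2882.3729
4. ⊥bis P2·P3 via (44.585,52.015): [(13.7566, 22.3013) (24.2973, 27.2468) (72, 85.4846) (72, 97) (31.7633, 97)]  |A|=2027.1396
5. ⊥bis P2·P4 via (24.33,49.835): [(21.4012, 54.0141) (32.846, 37.6834) (72, 85.4846) (72, 97) (31.7633, 97)]  |A|=1749.38
6. canonical 5-gon: [(21.4012, 54.0141) (32.846, 37.6834) (72, 85.4846) (72, 97) (31.7633, 97)]
7. shoelace: 1749.38

Area of P2's cell: 1749.3800 (5 vertices)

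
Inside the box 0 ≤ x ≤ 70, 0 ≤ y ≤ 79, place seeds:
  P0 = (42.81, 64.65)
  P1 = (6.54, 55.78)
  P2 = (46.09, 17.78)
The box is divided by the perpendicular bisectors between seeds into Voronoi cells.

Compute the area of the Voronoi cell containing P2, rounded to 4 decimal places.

Area of P2's cell: 2414.1525

1. box [0,70]×[0,79]: [(0, 0) (70, 0) (70, 79) (0, 79)]
2. ⊥bis P2·P0 via (44.45,41.215): [(0, 38.1044) (0, 0) (70, 0) (70, 43.003)]  |A|=2838.7577
3. ⊥bis P2·P1 via (26.315,36.78): [(29.5761, 40.1741) (0, 9.3916) (0, 0) (70, 0) (70, 43.003)]  |A|=2414.1525
4. canonical 5-gon: [(29.5761, 40.1741) (0, 9.3916) (0, 0) (70, 0) (70, 43.003)]
5. shoelace: 2414.1525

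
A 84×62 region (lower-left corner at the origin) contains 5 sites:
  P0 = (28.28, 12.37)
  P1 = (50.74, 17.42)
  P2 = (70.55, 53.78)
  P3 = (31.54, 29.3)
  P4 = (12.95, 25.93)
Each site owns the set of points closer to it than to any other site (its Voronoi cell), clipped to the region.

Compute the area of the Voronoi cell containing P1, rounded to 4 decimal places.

Area of P1's cell: 1373.6706

1. box [0,84]×[0,62]: [(0, 0) (84, 0) (84, 62) (0, 62)]
2. ⊥bis P1·P0 via (39.51,14.895): [(42.8591, 0) (84, 0) (84, 62) (28.9187, 62)]  |A|=2982.8891
3. ⊥bis P1·P2 via (60.645,35.6): [(31.2542, 51.613) (42.8591, 0) (84, 0) (84, 22.8755)]  |A|=1664.9973
4. ⊥bis P1·P3 via (41.14,23.36): [(51.7217, 40.4617) (38.5484, 19.1716) (42.8591, 0) (84, 0) (84, 22.8755)]  |A|=1373.6706
5. ⊥bis P1·P4 via (31.845,21.675): [(51.7217, 40.4617) (38.5484, 19.1716) (42.8591, 0) (84, 0) (84, 22.8755)]  |A|=1373.6706
6. canonical 5-gon: [(51.7217, 40.4617) (38.5484, 19.1716) (42.8591, 0) (84, 0) (84, 22.8755)]
7. shoelace: 1373.6706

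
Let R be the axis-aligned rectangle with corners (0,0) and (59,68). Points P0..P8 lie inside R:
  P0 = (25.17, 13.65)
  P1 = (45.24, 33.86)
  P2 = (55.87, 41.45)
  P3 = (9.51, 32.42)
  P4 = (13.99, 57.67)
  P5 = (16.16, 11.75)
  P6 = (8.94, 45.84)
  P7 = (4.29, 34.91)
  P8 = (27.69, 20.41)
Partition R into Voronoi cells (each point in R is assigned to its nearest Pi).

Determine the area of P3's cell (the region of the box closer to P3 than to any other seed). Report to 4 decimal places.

1. box [0,59]×[0,68]: [(0, 0) (59, 0) (59, 68) (0, 68)]
2. ⊥bis P3·P0 via (17.34,23.035): [(0, 8.5681) (59, 57.7924) (59, 68) (0, 68)]  |A|=2054.3676
3. ⊥bis P3·P1 via (27.375,33.14): [(0, 8.5681) (27.4426, 31.4637) (25.9701, 68) (0, 68)]  |A|=1289.9077
4. ⊥bis P3·P2 via (32.69,36.935): [(0, 8.5681) (27.4426, 31.4637) (25.9701, 68) (0, 68)]  |A|=1289.9077
5. ⊥bis P3·P4 via (11.75,45.045): [(0, 47.1298) (0, 8.5681) (27.4426, 31.4637) (27.0043, 42.3385)]  |A|=674.8993
6. ⊥bis P3·P5 via (12.835,22.085): [(0, 47.1298) (0, 17.9557) (18.3142, 23.8478) (27.4426, 31.4637) (27.0043, 42.3385)]  |A|=588.9358
7. ⊥bis P3·P6 via (9.225,39.13): [(0, 38.7382) (0, 17.9557) (18.3142, 23.8478) (27.4426, 31.4637) (27.103, 39.8893)]  |A|=442.3852
8. ⊥bis P3·P7 via (6.9,33.665): [(9.5127, 39.1422) (0, 19.1999) (0, 17.9557) (18.3142, 23.8478) (27.4426, 31.4637) (27.103, 39.8893)]  |A|=349.4545
9. ⊥bis P3·P8 via (18.6,26.415): [(9.5127, 39.1422) (0, 19.1999) (0, 17.9557) (16.5235, 23.2717) (27.1259, 39.321) (27.103, 39.8893)]  |A|=301.0706
10. canonical 6-gon: [(9.5127, 39.1422) (0, 19.1999) (0, 17.9557) (16.5235, 23.2717) (27.1259, 39.321) (27.103, 39.8893)]
11. shoelace: 301.0706

Area of P3's cell: 301.0706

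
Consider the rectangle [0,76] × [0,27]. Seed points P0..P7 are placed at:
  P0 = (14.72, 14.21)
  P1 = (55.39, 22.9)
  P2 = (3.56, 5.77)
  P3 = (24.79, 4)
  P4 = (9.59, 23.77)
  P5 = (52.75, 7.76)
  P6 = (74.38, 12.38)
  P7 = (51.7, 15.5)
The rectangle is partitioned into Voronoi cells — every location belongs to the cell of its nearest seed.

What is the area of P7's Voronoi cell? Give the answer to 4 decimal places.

Area of P7's cell: 287.7652

1. box [0,76]×[0,27]: [(0, 0) (76, 0) (76, 27) (0, 27)]
2. ⊥bis P7·P0 via (33.21,14.855): [(33.7282, 0) (76, 0) (76, 27) (32.7863, 27)]  |A|=1154.0538
3. ⊥bis P7·P1 via (53.545,19.2): [(33.7282, 0) (76, 0) (76, 8.0028) (37.9027, 27) (32.7863, 27)]  |A|=792.1838
4. ⊥bis P7·P2 via (27.63,10.635): [(33.7282, 0) (76, 0) (76, 8.0028) (37.9027, 27) (32.7863, 27)]  |A|=792.1838
5. ⊥bis P7·P3 via (38.245,9.75): [(32.9564, 22.1254) (42.4117, 0) (76, 0) (76, 8.0028) (37.9027, 27) (32.7863, 27)]  |A|=696.1214
6. ⊥bis P7·P4 via (30.645,19.635): [(32.9564, 22.1254) (42.4117, 0) (76, 0) (76, 8.0028) (37.9027, 27) (32.7863, 27)]  |A|=696.1214
7. ⊥bis P7·P5 via (52.225,11.63): [(32.9564, 22.1254) (38.2517, 9.7344) (65.197, 13.3898) (37.9027, 27) (32.7863, 27)]  |A|=289.2728
8. ⊥bis P7·P6 via (63.04,13.94): [(32.9564, 22.1254) (38.2517, 9.7344) (62.9218, 13.0811) (63.1076, 14.4316) (37.9027, 27) (32.7863, 27)]  |A|=287.7652
9. canonical 6-gon: [(32.9564, 22.1254) (38.2517, 9.7344) (62.9218, 13.0811) (63.1076, 14.4316) (37.9027, 27) (32.7863, 27)]
10. shoelace: 287.7652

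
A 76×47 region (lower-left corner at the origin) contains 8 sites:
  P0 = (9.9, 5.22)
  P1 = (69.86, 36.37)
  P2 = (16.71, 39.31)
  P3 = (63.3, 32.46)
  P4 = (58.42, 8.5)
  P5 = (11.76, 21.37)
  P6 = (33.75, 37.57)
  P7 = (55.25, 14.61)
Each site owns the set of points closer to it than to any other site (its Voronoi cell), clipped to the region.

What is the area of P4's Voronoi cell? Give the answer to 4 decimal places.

Area of P4's cell: 433.7622

1. box [0,76]×[0,47]: [(0, 0) (76, 0) (76, 47) (0, 47)]
2. ⊥bis P4·P0 via (34.16,6.86): [(34.6237, 0) (76, 0) (76, 47) (31.4465, 47)]  |A|=2019.3494
3. ⊥bis P4·P1 via (64.14,22.435): [(32.2214, 35.5369) (34.6237, 0) (76, 0) (76, 17.5667)]  |A|=1119.7145
4. ⊥bis P4·P2 via (37.565,23.905): [(42.9148, 31.1475) (33.3898, 18.2527) (34.6237, 0) (76, 0) (76, 17.5667)]  |A|=1029.866
5. ⊥bis P4·P3 via (60.86,20.48): [(38.4123, 25.052) (33.3898, 18.2527) (34.6237, 0) (76, 0) (76, 17.3964)]  |A|=895.2558
6. ⊥bis P4·P5 via (35.09,14.935): [(38.4123, 25.052) (37.5636, 23.9032) (33.9046, 10.6375) (34.6237, 0) (76, 0) (76, 17.3964)]  |A|=877.909
7. ⊥bis P4·P6 via (46.085,23.035): [(46.5167, 23.4013) (34.6468, 13.328) (33.9046, 10.6375) (34.6237, 0) (76, 0) (76, 17.3964)]  |A|=824.4817
8. ⊥bis P4·P7 via (56.835,11.555): [(70.3227, 18.5527) (34.6217, 0.0303) (34.6237, 0) (76, 0) (76, 17.3964)]  |A|=433.7622
9. canonical 5-gon: [(70.3227, 18.5527) (34.6217, 0.0303) (34.6237, 0) (76, 0) (76, 17.3964)]
10. shoelace: 433.7622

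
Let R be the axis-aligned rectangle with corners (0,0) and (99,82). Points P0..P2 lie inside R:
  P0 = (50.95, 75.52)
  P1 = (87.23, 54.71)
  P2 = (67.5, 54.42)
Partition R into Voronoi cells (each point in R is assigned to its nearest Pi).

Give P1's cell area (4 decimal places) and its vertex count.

1. box [0,99]×[0,82]: [(0, 0) (99, 0) (99, 82) (0, 82)]
2. ⊥bis P1·P0 via (69.09,65.115): [(31.7404, 0) (99, 0) (99, 82) (78.7751, 82)]  |A|=3586.8625
3. ⊥bis P1·P2 via (77.365,54.565): [(77.0071, 78.9175) (78.167, 0) (99, 0) (99, 82) (78.7751, 82)]  |A|=1754.9256
4. canonical 5-gon: [(77.0071, 78.9175) (78.167, 0) (99, 0) (99, 82) (78.7751, 82)]
5. shoelace: 1754.9256

Area of P1's cell: 1754.9256 (5 vertices)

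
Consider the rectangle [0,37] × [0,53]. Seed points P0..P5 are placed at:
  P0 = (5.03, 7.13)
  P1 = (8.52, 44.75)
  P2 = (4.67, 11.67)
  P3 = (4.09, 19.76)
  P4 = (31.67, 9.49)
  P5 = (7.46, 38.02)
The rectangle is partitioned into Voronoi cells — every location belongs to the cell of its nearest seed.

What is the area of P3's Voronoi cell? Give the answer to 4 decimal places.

Area of P3's cell: 243.6857

1. box [0,37]×[0,53]: [(0, 0) (37, 0) (37, 53) (0, 53)]
2. ⊥bis P3·P0 via (4.56,13.445): [(0, 13.1056) (37, 15.8594) (37, 53) (0, 53)]  |A|=1425.1476
3. ⊥bis P3·P1 via (6.305,32.255): [(0, 33.3727) (0, 13.1056) (37, 15.8594) (37, 26.8137)]  |A|=577.5953
4. ⊥bis P3·P2 via (4.38,15.715): [(0, 33.3727) (0, 15.401) (37, 18.0536) (37, 26.8137)]  |A|=494.5372
5. ⊥bis P3·P4 via (17.88,14.625): [(23.3216, 29.2384) (0, 33.3727) (0, 15.401) (18.6673, 16.7393)]  |A|=323.1129
6. ⊥bis P3·P5 via (5.775,28.89): [(22.0719, 25.8823) (0, 29.9558) (0, 15.401) (18.6673, 16.7393)]  |A|=243.6857
7. canonical 4-gon: [(22.0719, 25.8823) (0, 29.9558) (0, 15.401) (18.6673, 16.7393)]
8. shoelace: 243.6857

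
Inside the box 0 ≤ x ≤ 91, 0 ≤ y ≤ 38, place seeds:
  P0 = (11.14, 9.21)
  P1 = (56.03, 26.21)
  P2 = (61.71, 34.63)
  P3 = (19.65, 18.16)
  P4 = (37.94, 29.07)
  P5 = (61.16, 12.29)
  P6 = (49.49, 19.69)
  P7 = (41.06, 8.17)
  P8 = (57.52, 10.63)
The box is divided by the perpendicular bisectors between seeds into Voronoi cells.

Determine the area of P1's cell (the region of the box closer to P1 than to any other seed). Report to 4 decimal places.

1. box [0,91]×[0,38]: [(0, 0) (91, 0) (91, 38) (0, 38)]
2. ⊥bis P1·P0 via (33.585,17.71): [(40.2918, 0) (91, 0) (91, 38) (25.9011, 38)]  |A|=2200.334
3. ⊥bis P1·P2 via (58.87,30.42): [(40.2918, 0) (91, 0) (91, 8.7456) (47.6335, 38) (25.9011, 38)]  |A|=1566.003
4. ⊥bis P1·P3 via (37.84,22.185): [(42.749, 0) (91, 0) (91, 8.7456) (47.6335, 38) (34.3405, 38)]  |A|=1358.968
5. ⊥bis P1·P4 via (46.985,27.64): [(42.6709, 0.3528) (42.749, 0) (91, 0) (91, 8.7456) (48.5275, 37.3969)]  |A|=1090.4206
6. ⊥bis P1·P5 via (58.595,19.25): [(44.8582, 14.1875) (69.4811, 23.2619) (48.5275, 37.3969)]  |A|=269.0925
7. ⊥bis P1·P6 via (52.76,22.95): [(47.1355, 28.5918) (57.0254, 18.6715) (69.4811, 23.2619) (48.5275, 37.3969)]  |A|=186.5684
8. ⊥bis P1·P7 via (48.545,17.19): [(47.1355, 28.5918) (57.0254, 18.6715) (69.4811, 23.2619) (48.5275, 37.3969)]  |A|=186.5684
9. ⊥bis P1·P8 via (56.775,18.42): [(47.1355, 28.5918) (57.0254, 18.6715) (69.4811, 23.2619) (48.5275, 37.3969)]  |A|=186.5684
10. canonical 4-gon: [(47.1355, 28.5918) (57.0254, 18.6715) (69.4811, 23.2619) (48.5275, 37.3969)]
11. shoelace: 186.5684

Area of P1's cell: 186.5684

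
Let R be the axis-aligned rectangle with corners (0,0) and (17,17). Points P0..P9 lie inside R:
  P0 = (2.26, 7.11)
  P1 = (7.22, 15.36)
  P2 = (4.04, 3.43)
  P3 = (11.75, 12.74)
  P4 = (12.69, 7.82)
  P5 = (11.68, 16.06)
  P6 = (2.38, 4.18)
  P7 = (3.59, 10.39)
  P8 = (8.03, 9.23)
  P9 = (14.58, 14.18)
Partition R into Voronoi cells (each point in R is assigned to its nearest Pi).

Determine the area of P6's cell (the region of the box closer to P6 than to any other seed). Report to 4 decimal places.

Area of P6's cell: 15.5662

1. box [0,17]×[0,17]: [(0, 0) (17, 0) (17, 17) (0, 17)]
2. ⊥bis P6·P0 via (2.32,5.645): [(0, 5.55) (0, 0) (17, 0) (17, 6.2462)]  |A|=100.2678
3. ⊥bis P6·P1 via (4.8,9.77): [(13.2905, 6.0943) (0, 5.55) (0, 0) (17, 0) (17, 4.4884)]  |A|=97.0076
4. ⊥bis P6·P2 via (3.21,3.805): [(4.0738, 5.7168) (0, 5.55) (0, 0) (1.4909, 0)]  |A|=15.5662
5. ⊥bis P6·P3 via (7.065,8.46): [(4.0738, 5.7168) (0, 5.55) (0, 0) (1.4909, 0)]  |A|=15.5662
6. ⊥bis P6·P4 via (7.535,6): [(4.0738, 5.7168) (0, 5.55) (0, 0) (1.4909, 0)]  |A|=15.5662
7. ⊥bis P6·P5 via (7.03,10.12): [(4.0738, 5.7168) (0, 5.55) (0, 0) (1.4909, 0)]  |A|=15.5662
8. ⊥bis P6·P7 via (2.985,7.285): [(4.0738, 5.7168) (0, 5.55) (0, 0) (1.4909, 0)]  |A|=15.5662
9. ⊥bis P6·P8 via (5.205,6.705): [(4.0738, 5.7168) (0, 5.55) (0, 0) (1.4909, 0)]  |A|=15.5662
10. ⊥bis P6·P9 via (8.48,9.18): [(4.0738, 5.7168) (0, 5.55) (0, 0) (1.4909, 0)]  |A|=15.5662
11. canonical 4-gon: [(4.0738, 5.7168) (0, 5.55) (0, 0) (1.4909, 0)]
12. shoelace: 15.5662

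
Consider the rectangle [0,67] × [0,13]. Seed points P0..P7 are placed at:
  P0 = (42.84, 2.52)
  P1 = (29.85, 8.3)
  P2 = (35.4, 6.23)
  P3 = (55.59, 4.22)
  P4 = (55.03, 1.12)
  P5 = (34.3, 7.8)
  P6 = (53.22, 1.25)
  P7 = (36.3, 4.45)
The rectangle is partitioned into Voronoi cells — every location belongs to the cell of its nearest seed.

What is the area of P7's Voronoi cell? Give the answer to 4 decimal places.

1. box [0,67]×[0,13]: [(0, 0) (67, 0) (67, 13) (0, 13)]
2. ⊥bis P7·P0 via (39.57,3.485): [(0, 0) (38.5416, 0) (42.3779, 13) (0, 13)]  |A|=525.9767
3. ⊥bis P7·P1 via (33.075,6.375): [(29.2698, 0) (38.5416, 0) (42.3779, 13) (37.0295, 13)]  |A|=95.0318
4. ⊥bis P7·P2 via (35.85,5.34): [(30.9906, 2.883) (29.2698, 0) (38.5416, 0) (40.8658, 7.8761)]  |A|=46.4517
5. ⊥bis P7·P3 via (45.945,4.335): [(30.9906, 2.883) (29.2698, 0) (38.5416, 0) (40.8658, 7.8761)]  |A|=46.4517
6. ⊥bis P7·P4 via (45.665,2.785): [(30.9906, 2.883) (29.2698, 0) (38.5416, 0) (40.8658, 7.8761)]  |A|=46.4517
7. ⊥bis P7·P5 via (35.3,6.125): [(30.9906, 2.883) (29.2698, 0) (38.5416, 0) (40.8658, 7.8761)]  |A|=46.4517
8. ⊥bis P7·P6 via (44.76,2.85): [(30.9906, 2.883) (29.2698, 0) (38.5416, 0) (40.8658, 7.8761)]  |A|=46.4517
9. canonical 4-gon: [(30.9906, 2.883) (29.2698, 0) (38.5416, 0) (40.8658, 7.8761)]
10. shoelace: 46.4517

Area of P7's cell: 46.4517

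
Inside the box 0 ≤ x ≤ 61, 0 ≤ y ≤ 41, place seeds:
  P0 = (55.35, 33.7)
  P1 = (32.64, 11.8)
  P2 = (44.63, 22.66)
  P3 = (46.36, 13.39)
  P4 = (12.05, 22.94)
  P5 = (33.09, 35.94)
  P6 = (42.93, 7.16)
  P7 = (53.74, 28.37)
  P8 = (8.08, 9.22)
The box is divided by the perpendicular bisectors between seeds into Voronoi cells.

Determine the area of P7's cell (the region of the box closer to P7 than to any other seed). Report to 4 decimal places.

1. box [0,61]×[0,41]: [(0, 0) (61, 0) (61, 41) (0, 41)]
2. ⊥bis P7·P0 via (54.545,31.035): [(0, 0) (61, 0) (61, 29.0852) (21.5553, 41) (0, 41)]  |A|=2266.0116
3. ⊥bis P7·P1 via (43.19,20.085): [(58.9629, 0) (61, 0) (61, 29.0852) (28.3855, 38.9368)]  |A|=513.9581
4. ⊥bis P7·P2 via (49.185,25.515): [(61, 6.6648) (61, 29.0852) (43.6653, 34.3214)]  |A|=194.3251
5. ⊥bis P7·P3 via (50.05,20.88): [(53.0015, 19.4259) (61, 15.4854) (61, 29.0852) (43.6653, 34.3214)]  |A|=159.0495
6. ⊥bis P7·P4 via (32.895,25.655): [(53.0015, 19.4259) (61, 15.4854) (61, 29.0852) (43.6653, 34.3214)]  |A|=159.0495
7. ⊥bis P7·P5 via (43.415,32.155): [(44.0085, 33.7739) (53.0015, 19.4259) (61, 15.4854) (61, 29.0852) (44.1549, 34.1735)]  |A|=158.9408
8. ⊥bis P7·P6 via (48.335,17.765): [(44.0085, 33.7739) (53.0015, 19.4259) (61, 15.4854) (61, 29.0852) (44.1549, 34.1735)]  |A|=158.9408
9. ⊥bis P7·P8 via (30.91,18.795): [(44.0085, 33.7739) (53.0015, 19.4259) (61, 15.4854) (61, 29.0852) (44.1549, 34.1735)]  |A|=158.9408
10. canonical 5-gon: [(44.0085, 33.7739) (53.0015, 19.4259) (61, 15.4854) (61, 29.0852) (44.1549, 34.1735)]
11. shoelace: 158.9408

Area of P7's cell: 158.9408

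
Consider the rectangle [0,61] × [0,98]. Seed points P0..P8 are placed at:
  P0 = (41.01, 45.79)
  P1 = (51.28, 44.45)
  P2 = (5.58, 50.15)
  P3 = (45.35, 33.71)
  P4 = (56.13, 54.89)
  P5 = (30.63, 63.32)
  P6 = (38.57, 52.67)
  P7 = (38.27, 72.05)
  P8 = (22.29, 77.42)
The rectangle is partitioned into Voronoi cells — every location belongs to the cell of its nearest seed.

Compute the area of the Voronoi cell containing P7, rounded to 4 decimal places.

1. box [0,61]×[0,98]: [(0, 0) (61, 0) (61, 98) (0, 98)]
2. ⊥bis P7·P0 via (39.64,58.92): [(0, 54.7839) (61, 61.1487) (61, 98) (0, 98)]  |A|=2442.0544
3. ⊥bis P7·P1 via (44.775,58.25): [(0, 54.7839) (48.0602, 59.7986) (61, 65.8981) (61, 98) (0, 98)]  |A|=2411.3265
4. ⊥bis P7·P2 via (21.925,61.1): [(0, 93.8273) (24.4474, 57.3348) (48.0602, 59.7986) (61, 65.8981) (61, 98) (0, 98)]  |A|=1934.0712
5. ⊥bis P7·P3 via (41.81,52.88): [(0, 93.8273) (24.4474, 57.3348) (48.0602, 59.7986) (61, 65.8981) (61, 98) (0, 98)]  |A|=1934.0712
6. ⊥bis P7·P4 via (47.2,63.47): [(0, 93.8273) (24.4474, 57.3348) (43.1836, 59.2897) (61, 77.8329) (61, 98) (0, 98)]  |A|=1816.1726
7. ⊥bis P7·P5 via (34.45,67.685): [(0, 97.8337) (43.5761, 59.6983) (61, 77.8329) (61, 98) (0, 98)]  |A|=1347.5191
8. ⊥bis P7·P6 via (38.42,62.36): [(0, 97.8337) (40.498, 62.3922) (46.25, 62.4812) (61, 77.8329) (61, 98) (0, 98)]  |A|=1339.6345
9. ⊥bis P7·P8 via (30.28,74.735): [(29.3969, 72.1072) (40.498, 62.3922) (46.25, 62.4812) (61, 77.8329) (61, 98) (38.0981, 98)]  |A|=843.9561
10. canonical 6-gon: [(29.3969, 72.1072) (40.498, 62.3922) (46.25, 62.4812) (61, 77.8329) (61, 98) (38.0981, 98)]
11. shoelace: 843.9561

Area of P7's cell: 843.9561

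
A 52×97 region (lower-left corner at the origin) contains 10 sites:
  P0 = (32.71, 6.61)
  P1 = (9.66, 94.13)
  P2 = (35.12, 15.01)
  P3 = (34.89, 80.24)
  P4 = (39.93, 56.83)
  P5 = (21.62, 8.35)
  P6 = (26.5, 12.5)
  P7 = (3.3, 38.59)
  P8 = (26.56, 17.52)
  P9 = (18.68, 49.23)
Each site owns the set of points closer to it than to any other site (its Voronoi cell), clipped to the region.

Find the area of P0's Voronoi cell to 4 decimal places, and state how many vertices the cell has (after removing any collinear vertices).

Area of P0's cell: 220.0636 (5 vertices)

1. box [0,52]×[0,97]: [(0, 0) (52, 0) (52, 97) (0, 97)]
2. ⊥bis P0·P1 via (21.185,50.37): [(0, 44.7905) (0, 0) (52, 0) (52, 58.4857)]  |A|=2685.1822
3. ⊥bis P0·P2 via (33.915,10.81): [(0, 20.5404) (0, 0) (52, 0) (52, 5.6213)]  |A|=680.2043
4. ⊥bis P0·P3 via (33.8,43.425): [(0, 20.5404) (0, 0) (52, 0) (52, 5.6213)]  |A|=680.2043
5. ⊥bis P0·P4 via (36.32,31.72): [(0, 20.5404) (0, 0) (52, 0) (52, 5.6213)]  |A|=680.2043
6. ⊥bis P0·P5 via (27.165,7.48): [(27.9557, 12.5197) (25.9914, 0) (52, 0) (52, 5.6213)]  |A|=230.3909
7. ⊥bis P0·P6 via (29.605,9.555): [(31.4627, 11.5136) (27.0715, 6.8838) (25.9914, 0) (52, 0) (52, 5.6213)]  |A|=220.0636
8. ⊥bis P0·P7 via (18.005,22.6): [(31.4627, 11.5136) (27.0715, 6.8838) (25.9914, 0) (52, 0) (52, 5.6213)]  |A|=220.0636
9. ⊥bis P0·P8 via (29.635,12.065): [(31.4627, 11.5136) (27.0715, 6.8838) (25.9914, 0) (52, 0) (52, 5.6213)]  |A|=220.0636
10. ⊥bis P0·P9 via (25.695,27.92): [(31.4627, 11.5136) (27.0715, 6.8838) (25.9914, 0) (52, 0) (52, 5.6213)]  |A|=220.0636
11. canonical 5-gon: [(31.4627, 11.5136) (27.0715, 6.8838) (25.9914, 0) (52, 0) (52, 5.6213)]
12. shoelace: 220.0636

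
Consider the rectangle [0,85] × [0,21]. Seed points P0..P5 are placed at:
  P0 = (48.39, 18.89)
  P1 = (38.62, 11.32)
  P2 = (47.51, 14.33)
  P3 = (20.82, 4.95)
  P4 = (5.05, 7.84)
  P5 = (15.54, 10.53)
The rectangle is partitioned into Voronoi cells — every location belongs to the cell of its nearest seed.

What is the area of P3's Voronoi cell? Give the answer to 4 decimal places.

1. box [0,85]×[0,21]: [(0, 0) (85, 0) (85, 21) (0, 21)]
2. ⊥bis P3·P0 via (34.605,11.92): [(0, 0) (40.632, 0) (30.014, 21) (0, 21)]  |A|=741.7826
3. ⊥bis P3·P1 via (29.72,8.135): [(0, 0) (32.6312, 0) (25.1161, 21) (0, 21)]  |A|=606.3466
4. ⊥bis P3·P2 via (34.165,9.64): [(0, 0) (32.6312, 0) (25.1161, 21) (0, 21)]  |A|=606.3466
5. ⊥bis P3·P4 via (12.935,6.395): [(11.7631, 0) (32.6312, 0) (25.1161, 21) (15.6115, 21)]  |A|=318.9138
6. ⊥bis P3·P5 via (18.18,7.74): [(12.1329, 2.018) (11.7631, 0) (32.6312, 0) (26.9064, 15.9972)]  |A|=179.2379
7. canonical 4-gon: [(12.1329, 2.018) (11.7631, 0) (32.6312, 0) (26.9064, 15.9972)]
8. shoelace: 179.2379

Area of P3's cell: 179.2379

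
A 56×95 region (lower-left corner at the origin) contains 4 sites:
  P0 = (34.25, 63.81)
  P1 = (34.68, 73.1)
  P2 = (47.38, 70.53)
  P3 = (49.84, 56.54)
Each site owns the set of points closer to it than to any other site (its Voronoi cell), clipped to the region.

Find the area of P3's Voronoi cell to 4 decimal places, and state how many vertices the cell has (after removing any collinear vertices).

Area of P3's cell: 1730.6953 (4 vertices)

1. box [0,56]×[0,95]: [(0, 0) (56, 0) (56, 95) (0, 95)]
2. ⊥bis P3·P0 via (42.045,60.175): [(13.9839, 0) (56, 0) (56, 90.1005)]  |A|=1892.8351
3. ⊥bis P3·P1 via (42.26,64.82): [(45.6644, 67.9366) (13.9839, 0) (56, 0) (56, 77.3984)]  |A|=1827.1934
4. ⊥bis P3·P2 via (48.61,63.535): [(43.1654, 62.5776) (13.9839, 0) (56, 0) (56, 64.8345)]  |A|=1730.6953
5. canonical 4-gon: [(43.1654, 62.5776) (13.9839, 0) (56, 0) (56, 64.8345)]
6. shoelace: 1730.6953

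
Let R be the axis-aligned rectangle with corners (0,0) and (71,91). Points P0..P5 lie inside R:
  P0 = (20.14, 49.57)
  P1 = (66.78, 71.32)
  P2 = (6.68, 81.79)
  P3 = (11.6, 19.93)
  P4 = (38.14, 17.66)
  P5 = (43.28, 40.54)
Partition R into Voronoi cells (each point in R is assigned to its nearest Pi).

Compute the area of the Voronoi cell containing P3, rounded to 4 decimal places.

Area of P3's cell: 881.1912

1. box [0,71]×[0,91]: [(0, 0) (71, 0) (71, 91) (0, 91)]
2. ⊥bis P3·P0 via (15.87,34.75): [(0, 39.3225) (0, 0) (71, 0) (71, 18.8657)]  |A|=2065.6827
3. ⊥bis P3·P1 via (39.19,45.625): [(61.585, 21.5784) (0, 39.3225) (0, 0) (71, 0) (71, 11.469)]  |A|=2030.8626
4. ⊥bis P3·P2 via (9.14,50.86): [(61.585, 21.5784) (0, 39.3225) (0, 0) (71, 0) (71, 11.469)]  |A|=2030.8626
5. ⊥bis P3·P4 via (24.87,18.795): [(25.9854, 31.8355) (0, 39.3225) (0, 0) (23.2624, 0)]  |A|=881.1912
6. ⊥bis P3·P5 via (27.44,30.235): [(25.9854, 31.8355) (0, 39.3225) (0, 0) (23.2624, 0)]  |A|=881.1912
7. canonical 4-gon: [(25.9854, 31.8355) (0, 39.3225) (0, 0) (23.2624, 0)]
8. shoelace: 881.1912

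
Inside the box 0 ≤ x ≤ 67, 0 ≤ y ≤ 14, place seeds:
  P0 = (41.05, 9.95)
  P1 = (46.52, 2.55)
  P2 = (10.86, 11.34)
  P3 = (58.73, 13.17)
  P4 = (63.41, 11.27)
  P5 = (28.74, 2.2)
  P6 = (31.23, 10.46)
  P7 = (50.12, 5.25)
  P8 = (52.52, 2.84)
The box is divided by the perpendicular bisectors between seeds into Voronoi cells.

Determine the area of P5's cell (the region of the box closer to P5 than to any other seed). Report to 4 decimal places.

Area of P5's cell: 127.8780

1. box [0,67]×[0,14]: [(0, 0) (67, 0) (67, 14) (0, 14)]
2. ⊥bis P5·P0 via (34.895,6.075): [(0, 0) (38.7196, 0) (29.9057, 14) (0, 14)]  |A|=480.3771
3. ⊥bis P5·P1 via (37.63,2.375): [(0, 0) (37.6768, 0) (37.6431, 1.71) (29.9057, 14) (0, 14)]  |A|=479.4854
4. ⊥bis P5·P2 via (19.8,6.77): [(16.3393, 0) (37.6768, 0) (37.6431, 1.71) (29.9057, 14) (23.4959, 14)]  |A|=200.6394
5. ⊥bis P5·P3 via (43.735,7.685): [(16.3393, 0) (37.6768, 0) (37.6431, 1.71) (29.9057, 14) (23.4959, 14)]  |A|=200.6394
6. ⊥bis P5·P4 via (46.075,6.735): [(16.3393, 0) (37.6768, 0) (37.6431, 1.71) (29.9057, 14) (23.4959, 14)]  |A|=200.6394
7. ⊥bis P5·P6 via (29.985,6.33): [(20.965, 9.0491) (16.3393, 0) (37.6768, 0) (37.6431, 1.71) (35.847, 4.5629)]  |A|=127.878
8. ⊥bis P5·P7 via (39.43,3.725): [(20.965, 9.0491) (16.3393, 0) (37.6768, 0) (37.6431, 1.71) (35.847, 4.5629)]  |A|=127.878
9. ⊥bis P5·P8 via (40.63,2.52): [(20.965, 9.0491) (16.3393, 0) (37.6768, 0) (37.6431, 1.71) (35.847, 4.5629)]  |A|=127.878
10. canonical 5-gon: [(20.965, 9.0491) (16.3393, 0) (37.6768, 0) (37.6431, 1.71) (35.847, 4.5629)]
11. shoelace: 127.878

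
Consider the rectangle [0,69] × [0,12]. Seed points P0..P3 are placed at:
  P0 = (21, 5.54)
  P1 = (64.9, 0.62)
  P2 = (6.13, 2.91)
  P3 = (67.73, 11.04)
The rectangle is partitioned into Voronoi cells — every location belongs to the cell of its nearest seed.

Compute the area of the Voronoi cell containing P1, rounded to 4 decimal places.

Area of P1's cell: 221.0595

1. box [0,69]×[0,12]: [(0, 0) (69, 0) (69, 12) (0, 12)]
2. ⊥bis P1·P0 via (42.95,3.08): [(42.6048, 0) (69, 0) (69, 12) (43.9497, 12)]  |A|=308.673
3. ⊥bis P1·P2 via (35.515,1.765): [(42.6048, 0) (69, 0) (69, 12) (43.9497, 12)]  |A|=308.673
4. ⊥bis P1·P3 via (66.315,5.83): [(43.9393, 11.9071) (42.6048, 0) (69, 0) (69, 5.1008)]  |A|=221.0595
5. canonical 4-gon: [(43.9393, 11.9071) (42.6048, 0) (69, 0) (69, 5.1008)]
6. shoelace: 221.0595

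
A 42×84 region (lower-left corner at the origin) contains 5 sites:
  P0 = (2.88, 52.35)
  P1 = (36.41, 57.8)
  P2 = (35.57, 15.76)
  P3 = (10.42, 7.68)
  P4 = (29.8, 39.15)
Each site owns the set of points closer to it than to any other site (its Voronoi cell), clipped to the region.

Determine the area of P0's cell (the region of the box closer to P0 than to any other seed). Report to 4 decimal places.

Area of P0's cell: 872.4770

1. box [0,42]×[0,84]: [(0, 0) (42, 0) (42, 84) (0, 84)]
2. ⊥bis P0·P1 via (19.645,55.075): [(0, 0) (28.5969, 0) (14.9435, 84) (0, 84)]  |A|=1828.6988
3. ⊥bis P0·P2 via (19.225,34.055): [(0, 16.8791) (22.5751, 37.048) (14.9435, 84) (0, 84)]  |A|=1108.4442
4. ⊥bis P0·P3 via (6.65,30.015): [(0, 28.8925) (16.5789, 31.6909) (22.5751, 37.048) (14.9435, 84) (0, 84)]  |A|=1008.8598
5. ⊥bis P0·P4 via (16.34,45.75): [(0, 28.8925) (8.8026, 30.3784) (19.9605, 53.1337) (14.9435, 84) (0, 84)]  |A|=872.477
6. canonical 5-gon: [(0, 28.8925) (8.8026, 30.3784) (19.9605, 53.1337) (14.9435, 84) (0, 84)]
7. shoelace: 872.477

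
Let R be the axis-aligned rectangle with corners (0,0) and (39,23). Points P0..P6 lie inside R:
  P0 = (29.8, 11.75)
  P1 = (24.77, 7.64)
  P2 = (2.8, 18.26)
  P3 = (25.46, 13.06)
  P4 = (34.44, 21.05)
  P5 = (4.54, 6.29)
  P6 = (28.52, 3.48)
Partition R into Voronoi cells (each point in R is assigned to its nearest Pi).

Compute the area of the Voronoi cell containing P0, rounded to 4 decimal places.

Area of P0's cell: 95.4559

1. box [0,39]×[0,23]: [(0, 0) (39, 0) (39, 23) (0, 23)]
2. ⊥bis P0·P1 via (27.285,9.695): [(35.2068, 0) (39, 0) (39, 23) (16.4135, 23)]  |A|=303.3668
3. ⊥bis P0·P2 via (16.3,15.005): [(17.8143, 21.2856) (35.2068, 0) (39, 0) (39, 23) (18.2277, 23)]  |A|=301.8117
4. ⊥bis P0·P3 via (27.63,12.405): [(26.9396, 10.1177) (35.2068, 0) (39, 0) (39, 23) (30.828, 23)]  |A|=210.5209
5. ⊥bis P0·P4 via (32.12,16.4): [(29.2657, 17.8241) (26.9396, 10.1177) (35.2068, 0) (39, 0) (39, 12.9674)]  |A|=140.542
6. ⊥bis P0·P5 via (17.17,9.02): [(29.2657, 17.8241) (26.9396, 10.1177) (35.2068, 0) (39, 0) (39, 12.9674)]  |A|=140.542
7. ⊥bis P0·P6 via (29.16,7.615): [(29.2657, 17.8241) (26.9396, 10.1177) (28.9592, 7.6461) (39, 6.092) (39, 12.9674)]  |A|=95.4559
8. canonical 5-gon: [(29.2657, 17.8241) (26.9396, 10.1177) (28.9592, 7.6461) (39, 6.092) (39, 12.9674)]
9. shoelace: 95.4559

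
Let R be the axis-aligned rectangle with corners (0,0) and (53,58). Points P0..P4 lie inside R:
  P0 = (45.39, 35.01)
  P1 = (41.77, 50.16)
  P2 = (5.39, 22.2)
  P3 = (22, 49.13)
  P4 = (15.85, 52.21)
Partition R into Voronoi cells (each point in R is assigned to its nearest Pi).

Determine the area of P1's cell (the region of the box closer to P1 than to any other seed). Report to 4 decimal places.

Area of P1's cell: 330.5466

1. box [0,53]×[0,58]: [(0, 0) (53, 0) (53, 58) (0, 58)]
2. ⊥bis P1·P0 via (43.58,42.585): [(0, 32.1718) (53, 44.8359) (53, 58) (0, 58)]  |A|=1033.2966
3. ⊥bis P1·P2 via (23.58,36.18): [(22.5241, 37.5538) (53, 44.8359) (53, 58) (6.8101, 58)]  |A|=672.7972
4. ⊥bis P1·P3 via (31.885,49.645): [(32.3921, 39.9117) (53, 44.8359) (53, 58) (31.4497, 58)]  |A|=330.5466
5. ⊥bis P1·P4 via (28.81,51.185): [(32.3921, 39.9117) (53, 44.8359) (53, 58) (31.4497, 58)]  |A|=330.5466
6. canonical 4-gon: [(32.3921, 39.9117) (53, 44.8359) (53, 58) (31.4497, 58)]
7. shoelace: 330.5466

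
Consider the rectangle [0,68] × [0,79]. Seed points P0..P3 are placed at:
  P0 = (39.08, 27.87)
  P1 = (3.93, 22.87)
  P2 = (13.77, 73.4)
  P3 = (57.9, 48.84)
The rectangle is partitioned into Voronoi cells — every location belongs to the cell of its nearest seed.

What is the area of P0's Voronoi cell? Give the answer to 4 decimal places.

Area of P0's cell: 1852.8817

1. box [0,68]×[0,79]: [(0, 0) (68, 0) (68, 79) (0, 79)]
2. ⊥bis P0·P1 via (21.505,25.37): [(25.1138, 0) (68, 0) (68, 79) (13.8763, 79)]  |A|=3831.8916
3. ⊥bis P0·P2 via (26.425,50.635): [(18.535, 46.249) (25.1138, 0) (68, 0) (68, 73.7464)]  |A|=2815.6539
4. ⊥bis P0·P3 via (48.49,38.355): [(31.6011, 53.5124) (18.535, 46.249) (25.1138, 0) (68, 0) (68, 20.8453)]  |A|=1852.8817
5. canonical 5-gon: [(31.6011, 53.5124) (18.535, 46.249) (25.1138, 0) (68, 0) (68, 20.8453)]
6. shoelace: 1852.8817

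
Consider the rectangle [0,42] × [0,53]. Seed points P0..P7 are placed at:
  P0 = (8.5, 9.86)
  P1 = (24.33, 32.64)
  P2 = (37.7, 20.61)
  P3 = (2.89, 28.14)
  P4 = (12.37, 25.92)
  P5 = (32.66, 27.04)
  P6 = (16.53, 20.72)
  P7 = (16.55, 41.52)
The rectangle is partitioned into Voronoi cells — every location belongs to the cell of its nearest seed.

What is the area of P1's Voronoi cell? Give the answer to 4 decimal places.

1. box [0,42]×[0,53]: [(0, 0) (42, 0) (42, 53) (0, 53)]
2. ⊥bis P1·P0 via (16.415,21.25): [(0, 32.6569) (42, 3.4708) (42, 53) (0, 53)]  |A|=1467.3184
3. ⊥bis P1·P2 via (31.015,26.625): [(0, 32.6569) (22.4225, 17.0754) (42, 38.8336) (42, 53) (0, 53)]  |A|=1121.1601
4. ⊥bis P1·P3 via (13.61,30.39): [(15.377, 21.9713) (22.4225, 17.0754) (42, 38.8336) (42, 53) (8.8644, 53)]  |A|=827.2267
5. ⊥bis P1·P4 via (18.35,29.28): [(11.1554, 42.0846) (24.1369, 18.9807) (42, 38.8336) (42, 53) (8.8644, 53)]  |A|=734.5351
6. ⊥bis P1·P5 via (28.495,29.84): [(11.1554, 42.0846) (22.7974, 21.3648) (42, 49.9287) (42, 53) (8.8644, 53)]  |A|=593.4179
7. ⊥bis P1·P6 via (20.43,26.68): [(11.1554, 42.0846) (19.4509, 27.3207) (24.5557, 23.9803) (42, 49.9287) (42, 53) (8.8644, 53)]  |A|=583.8052
8. ⊥bis P1·P7 via (20.44,37.08): [(16.1026, 33.2799) (19.4509, 27.3207) (24.5557, 23.9803) (42, 49.9287) (42, 53) (38.6109, 53)]  |A|=273.589
9. canonical 6-gon: [(16.1026, 33.2799) (19.4509, 27.3207) (24.5557, 23.9803) (42, 49.9287) (42, 53) (38.6109, 53)]
10. shoelace: 273.589

Area of P1's cell: 273.5890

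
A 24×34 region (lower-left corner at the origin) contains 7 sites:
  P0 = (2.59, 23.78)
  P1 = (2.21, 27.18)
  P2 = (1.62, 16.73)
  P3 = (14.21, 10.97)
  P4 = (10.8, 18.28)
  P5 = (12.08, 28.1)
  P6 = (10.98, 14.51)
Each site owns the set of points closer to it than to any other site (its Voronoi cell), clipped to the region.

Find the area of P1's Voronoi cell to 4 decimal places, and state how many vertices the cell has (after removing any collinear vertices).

Area of P1's cell: 58.1764 (4 vertices)

1. box [0,24]×[0,34]: [(0, 0) (24, 0) (24, 34) (0, 34)]
2. ⊥bis P1·P0 via (2.4,25.48): [(0, 25.2118) (24, 27.8941) (24, 34) (0, 34)]  |A|=178.7294
3. ⊥bis P1·P2 via (1.915,21.955): [(0, 25.2118) (24, 27.8941) (24, 34) (0, 34)]  |A|=178.7294
4. ⊥bis P1·P3 via (8.21,19.075): [(0, 25.2118) (19.4338, 27.3838) (24, 30.7641) (24, 34) (0, 34)]  |A|=172.177
5. ⊥bis P1·P4 via (6.505,22.73): [(0, 25.2118) (10.265, 26.359) (18.1817, 34) (0, 34)]  |A|=114.5686
6. ⊥bis P1·P5 via (7.145,27.64): [(0, 25.2118) (7.2953, 26.0271) (6.5522, 34) (0, 34)]  |A|=58.1764
7. ⊥bis P1·P6 via (6.595,20.845): [(0, 25.2118) (7.2953, 26.0271) (6.5522, 34) (0, 34)]  |A|=58.1764
8. canonical 4-gon: [(0, 25.2118) (7.2953, 26.0271) (6.5522, 34) (0, 34)]
9. shoelace: 58.1764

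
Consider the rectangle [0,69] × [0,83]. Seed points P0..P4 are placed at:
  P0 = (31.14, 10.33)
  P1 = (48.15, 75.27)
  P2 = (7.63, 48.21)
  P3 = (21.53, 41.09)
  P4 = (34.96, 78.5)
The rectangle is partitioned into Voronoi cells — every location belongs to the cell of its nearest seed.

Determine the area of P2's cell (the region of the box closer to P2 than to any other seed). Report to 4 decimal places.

Area of P2's cell: 771.4589

1. box [0,69]×[0,83]: [(0, 0) (69, 0) (69, 83) (0, 83)]
2. ⊥bis P2·P0 via (19.385,29.27): [(0, 17.2388) (69, 60.0633) (69, 83) (0, 83)]  |A|=3060.0785
3. ⊥bis P2·P1 via (27.89,61.74): [(0, 17.2388) (40.7279, 42.5163) (13.6922, 83) (0, 83)]  |A|=1616.3125
4. ⊥bis P2·P3 via (14.58,44.65): [(0, 17.2388) (0.7905, 17.7294) (25.3117, 65.6008) (13.6922, 83) (0, 83)]  |A|=964.2837
5. ⊥bis P2·P4 via (21.295,63.355): [(0, 82.569) (0, 17.2388) (0.7905, 17.7294) (23.2553, 61.5863)]  |A|=771.4589
6. canonical 4-gon: [(0, 82.569) (0, 17.2388) (0.7905, 17.7294) (23.2553, 61.5863)]
7. shoelace: 771.4589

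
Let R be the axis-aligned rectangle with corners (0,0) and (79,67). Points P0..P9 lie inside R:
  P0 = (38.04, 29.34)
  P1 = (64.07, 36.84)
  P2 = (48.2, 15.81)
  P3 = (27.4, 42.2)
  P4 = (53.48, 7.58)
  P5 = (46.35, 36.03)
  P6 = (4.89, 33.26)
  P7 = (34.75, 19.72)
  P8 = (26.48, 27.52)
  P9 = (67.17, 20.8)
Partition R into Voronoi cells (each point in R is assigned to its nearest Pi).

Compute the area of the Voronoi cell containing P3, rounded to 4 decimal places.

1. box [0,79]×[0,67]: [(0, 0) (79, 0) (79, 67) (0, 67)]
2. ⊥bis P3·P0 via (32.72,35.77): [(0, 8.6984) (70.466, 67) (0, 67)]  |A|=2054.1413
3. ⊥bis P3·P1 via (45.735,39.52): [(0, 8.6984) (46.902, 47.5038) (49.7517, 67) (0, 67)]  |A|=1852.2157
4. ⊥bis P3·P2 via (37.8,29.005): [(0, 8.6984) (46.902, 47.5038) (49.7517, 67) (0, 67)]  |A|=1852.2157
5. ⊥bis P3·P4 via (40.44,24.89): [(0, 8.6984) (46.902, 47.5038) (49.7517, 67) (0, 67)]  |A|=1852.2157
6. ⊥bis P3·P5 via (36.875,39.115): [(0, 8.6984) (36.9163, 39.2419) (45.9542, 67) (0, 67)]  |A|=1713.9403
7. ⊥bis P3·P6 via (16.145,37.73): [(20.8303, 25.9328) (36.9163, 39.2419) (45.9542, 67) (4.5202, 67)]  |A|=1013.9032
8. ⊥bis P3·P7 via (31.075,30.96): [(20.2406, 27.4176) (24.1828, 28.7065) (36.9163, 39.2419) (45.9542, 67) (4.5202, 67)]  |A|=1010.5965
9. ⊥bis P3·P8 via (26.94,34.86): [(17.0384, 35.4805) (31.2906, 34.5873) (36.9163, 39.2419) (45.9542, 67) (4.5202, 67)]  |A|=947.5587
10. ⊥bis P3·P9 via (47.285,31.5): [(17.0384, 35.4805) (31.2906, 34.5873) (36.9163, 39.2419) (45.9542, 67) (4.5202, 67)]  |A|=947.5587
11. canonical 5-gon: [(17.0384, 35.4805) (31.2906, 34.5873) (36.9163, 39.2419) (45.9542, 67) (4.5202, 67)]
12. shoelace: 947.5587

Area of P3's cell: 947.5587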